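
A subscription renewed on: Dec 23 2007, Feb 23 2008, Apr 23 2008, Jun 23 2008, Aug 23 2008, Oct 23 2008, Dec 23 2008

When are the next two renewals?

Gaps: 62, 60, 61, 61, 61, 61 days — not constant. Every event is on the 23rd of the month.
Pattern: the 23rd of every 2 months.
Next: February 2009 → Feb 23 2009.
April 2009: Apr 23 2009.

Feb 23 2009, Apr 23 2009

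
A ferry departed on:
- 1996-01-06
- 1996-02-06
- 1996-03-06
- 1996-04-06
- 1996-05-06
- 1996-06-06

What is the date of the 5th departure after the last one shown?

Gaps: 31, 29, 31, 30, 31 days — not constant. Every event is on the 6th of the month.
Pattern: the 6th of each month.
July 1996: 1996-07-06.
August 1996: 1996-08-06.
September 1996: 1996-09-06.
October 1996: 1996-10-06.
November 1996: 1996-11-06.

1996-11-06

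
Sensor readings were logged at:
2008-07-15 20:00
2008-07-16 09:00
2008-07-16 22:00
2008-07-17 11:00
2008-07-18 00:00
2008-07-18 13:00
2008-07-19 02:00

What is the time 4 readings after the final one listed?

2008-07-21 06:00

Spacing: 13, 13, 13, 13, 13, 13 h — constant 13 h.
2008-07-19 02:00 + 13 h = 2008-07-19 15:00.
2008-07-19 15:00 + 13 h = 2008-07-20 04:00.
2008-07-20 04:00 + 13 h = 2008-07-20 17:00.
2008-07-20 17:00 + 13 h = 2008-07-21 06:00.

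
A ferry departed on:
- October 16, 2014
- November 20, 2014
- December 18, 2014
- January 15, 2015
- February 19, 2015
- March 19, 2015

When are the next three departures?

All dates are Thursdays, 35, 28, 28, 35, 28 days apart.
Specifically, the 3rd Thursday of each month.
April 2015 — 3rd Thursday is April 16, 2015.
May 2015 — 3rd Thursday is May 21, 2015.
3rd Thursday of June 2015: June 18, 2015.

April 16, 2015; May 21, 2015; June 18, 2015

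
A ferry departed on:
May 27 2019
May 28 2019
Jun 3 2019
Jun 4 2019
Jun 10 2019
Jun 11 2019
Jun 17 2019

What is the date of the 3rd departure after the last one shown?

The gap pattern 1, 6, 1, 6, 1, 6 repeats every 2 events.
These are the Mondays and Tuesdays of each week.
The following Tuesday is Jun 18 2019.
The following Monday is Jun 24 2019.
Next Tuesday: Jun 25 2019.

Jun 25 2019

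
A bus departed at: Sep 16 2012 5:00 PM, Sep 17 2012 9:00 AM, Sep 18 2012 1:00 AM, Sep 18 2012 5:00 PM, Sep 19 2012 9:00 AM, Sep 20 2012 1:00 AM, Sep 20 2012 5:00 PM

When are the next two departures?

Sep 21 2012 9:00 AM, Sep 22 2012 1:00 AM

The interval is a steady 16 hours (16, 16, 16, 16, 16, 16).
Sep 20 2012 5:00 PM + 16 h = Sep 21 2012 9:00 AM.
Sep 21 2012 9:00 AM + 16 h = Sep 22 2012 1:00 AM.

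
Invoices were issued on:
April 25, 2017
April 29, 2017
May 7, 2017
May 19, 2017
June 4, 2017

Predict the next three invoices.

June 24, 2017; July 18, 2017; August 15, 2017

The spacing grows by 4 each time: 4, 8, 12, 16 days.
Next gap: 20 days. June 4, 2017 + 20 days = June 24, 2017.
Next gap: 24 days. June 24, 2017 + 24 days = July 18, 2017.
Next gap: 28 days. July 18, 2017 + 28 days = August 15, 2017.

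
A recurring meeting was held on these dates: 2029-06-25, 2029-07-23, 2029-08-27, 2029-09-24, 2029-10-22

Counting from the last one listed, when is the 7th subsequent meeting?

2030-05-27

Gaps: 28, 35, 28, 28 days — a mix of 28 and 35. Every date is a Monday.
Each is the 4th Monday of its month.
4th Monday of November 2029: 2029-11-26.
December 2029 — 4th Monday is 2029-12-24.
4th Monday of January 2030: 2030-01-28.
February 2030 — 4th Monday is 2030-02-25.
4th Monday of March 2030: 2030-03-25.
April 2030 — 4th Monday is 2030-04-22.
May 2030 — 4th Monday is 2030-05-27.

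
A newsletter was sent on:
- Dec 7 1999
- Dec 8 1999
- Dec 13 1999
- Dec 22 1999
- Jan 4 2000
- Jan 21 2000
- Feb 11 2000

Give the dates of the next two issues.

Mar 7 2000, Apr 5 2000

Gaps: 1, 5, 9, 13, 17, 21 days — each gap is 4 larger than the previous one.
Next gap: 25 days. Feb 11 2000 + 25 days = Mar 7 2000.
Next gap: 29 days. Mar 7 2000 + 29 days = Apr 5 2000.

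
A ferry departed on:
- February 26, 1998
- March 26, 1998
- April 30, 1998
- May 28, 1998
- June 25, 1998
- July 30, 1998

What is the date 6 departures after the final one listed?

These are Thursdays with 28, 35, 28, 28, 35-day gaps.
Each is the final Thursday of its month — April 30, 1998 is past the 28th, so '4th Thursday' doesn't fit.
Last Thursday of August 1998: August 27, 1998.
Last Thursday of September 1998: September 24, 1998.
Last Thursday of October 1998: October 29, 1998.
Last Thursday of November 1998: November 26, 1998.
December 1998 ends with Thursday December 31, 1998.
Last Thursday of January 1999: January 28, 1999.

January 28, 1999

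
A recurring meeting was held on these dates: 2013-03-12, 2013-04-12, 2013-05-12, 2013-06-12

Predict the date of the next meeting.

2013-07-12

Gaps: 31, 30, 31 days — not constant. Every event is on the 12th of the month.
Pattern: the 12th of each month.
Next: July 2013 → 2013-07-12.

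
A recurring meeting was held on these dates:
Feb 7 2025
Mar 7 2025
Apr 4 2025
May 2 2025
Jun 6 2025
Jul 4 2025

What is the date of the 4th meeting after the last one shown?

Nov 7 2025

All dates are Fridays, 28, 28, 28, 35, 28 days apart.
Specifically, the 1st Friday of each month.
1st Friday of August 2025: Aug 1 2025.
September 2025 — 1st Friday is Sep 5 2025.
October 2025 — 1st Friday is Oct 3 2025.
November 2025 — 1st Friday is Nov 7 2025.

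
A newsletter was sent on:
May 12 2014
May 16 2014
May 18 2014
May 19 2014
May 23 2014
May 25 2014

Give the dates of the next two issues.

May 26 2014, May 30 2014

The gap pattern 4, 2, 1, 4, 2 repeats every 3 events.
These are the Mondays, Fridays and Sundays of each week.
Next Monday: May 26 2014.
Next Friday: May 30 2014.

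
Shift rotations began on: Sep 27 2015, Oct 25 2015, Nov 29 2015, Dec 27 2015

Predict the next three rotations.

Jan 31 2016, Feb 28 2016, Mar 27 2016

These are Sundays with 28, 35, 28-day gaps.
Each is the final Sunday of its month — Nov 29 2015 is past the 28th, so '4th Sunday' doesn't fit.
Last Sunday of January 2016: Jan 31 2016.
Last Sunday of February 2016: Feb 28 2016.
Last Sunday of March 2016: Mar 27 2016.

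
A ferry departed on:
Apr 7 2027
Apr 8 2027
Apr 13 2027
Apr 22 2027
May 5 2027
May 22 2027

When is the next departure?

The spacing grows by 4 each time: 1, 5, 9, 13, 17 days.
Next gap: 21 days. May 22 2027 + 21 days = Jun 12 2027.

Jun 12 2027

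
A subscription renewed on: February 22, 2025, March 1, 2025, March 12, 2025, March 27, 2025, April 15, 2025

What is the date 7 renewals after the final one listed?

December 16, 2025

The spacing grows by 4 each time: 7, 11, 15, 19 days.
Next gap: 23 days. April 15, 2025 + 23 days = May 8, 2025.
Next gap: 27 days. May 8, 2025 + 27 days = June 4, 2025.
Next gap: 31 days. June 4, 2025 + 31 days = July 5, 2025.
Next gap: 35 days. July 5, 2025 + 35 days = August 9, 2025.
Next gap: 39 days. August 9, 2025 + 39 days = September 17, 2025.
Next gap: 43 days. September 17, 2025 + 43 days = October 30, 2025.
Next gap: 47 days. October 30, 2025 + 47 days = December 16, 2025.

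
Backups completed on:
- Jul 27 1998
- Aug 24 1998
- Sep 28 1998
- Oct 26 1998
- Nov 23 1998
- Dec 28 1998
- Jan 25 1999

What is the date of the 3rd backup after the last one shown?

These are Mondays at 28- or 35-day spacing (28, 35, 28, 28, 35, 28).
The pattern: 4th Monday of the month.
February 1999 — 4th Monday is Feb 22 1999.
March 1999 — 4th Monday is Mar 22 1999.
4th Monday of April 1999: Apr 26 1999.

Apr 26 1999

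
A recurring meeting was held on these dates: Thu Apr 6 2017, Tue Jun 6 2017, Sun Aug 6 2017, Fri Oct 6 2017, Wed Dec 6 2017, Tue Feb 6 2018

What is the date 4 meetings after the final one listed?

Each date is the 6th; the gaps (61, 61, 61, 61, 62) track the month lengths.
The rule is the 6th of every 2 months.
Next: April 2018 → Fri Apr 6 2018.
June 2018: Wed Jun 6 2018.
Next: August 2018 → Mon Aug 6 2018.
October 2018: Sat Oct 6 2018.

Sat Oct 6 2018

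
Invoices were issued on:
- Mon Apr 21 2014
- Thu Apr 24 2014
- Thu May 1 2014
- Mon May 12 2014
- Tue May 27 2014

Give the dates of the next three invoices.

The spacing grows by 4 each time: 3, 7, 11, 15 days.
Next gap: 19 days. Tue May 27 2014 + 19 days = Sun Jun 15 2014.
Next gap: 23 days. Sun Jun 15 2014 + 23 days = Tue Jul 8 2014.
Next gap: 27 days. Tue Jul 8 2014 + 27 days = Mon Aug 4 2014.

Sun Jun 15 2014, Tue Jul 8 2014, Mon Aug 4 2014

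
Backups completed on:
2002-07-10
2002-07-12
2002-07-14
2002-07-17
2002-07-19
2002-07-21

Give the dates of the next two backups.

Every event lands on a Wednesday or Friday or Sunday (gaps cycle 2, 2, 3, 2, 2).
So the schedule is: every Wednesday, Friday and Sunday.
The following Wednesday is 2002-07-24.
The following Friday is 2002-07-26.

2002-07-24, 2002-07-26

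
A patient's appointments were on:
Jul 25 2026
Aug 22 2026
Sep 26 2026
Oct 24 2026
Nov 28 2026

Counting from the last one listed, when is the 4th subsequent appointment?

Mar 27 2027

Gaps: 28, 35, 28, 35 days — a mix of 28 and 35. Every date is a Saturday.
Each is the 4th Saturday of its month.
December 2026 — 4th Saturday is Dec 26 2026.
January 2027 — 4th Saturday is Jan 23 2027.
February 2027 — 4th Saturday is Feb 27 2027.
4th Saturday of March 2027: Mar 27 2027.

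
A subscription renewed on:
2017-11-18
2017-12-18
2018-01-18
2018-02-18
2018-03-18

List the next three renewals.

Gaps: 30, 31, 31, 28 days — not constant. Every event is on the 18th of the month.
Pattern: the 18th of each month.
Next: April 2018 → 2018-04-18.
May 2018: 2018-05-18.
Next: June 2018 → 2018-06-18.

2018-04-18, 2018-05-18, 2018-06-18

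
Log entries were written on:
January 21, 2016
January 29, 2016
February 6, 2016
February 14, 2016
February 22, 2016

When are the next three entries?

March 1, 2016; March 9, 2016; March 17, 2016

The spacing is 8, 8, 8, 8 days — always 8 days.
February 22, 2016 + 8 days = March 1, 2016.
March 1, 2016 + 8 days = March 9, 2016.
March 9, 2016 + 8 days = March 17, 2016.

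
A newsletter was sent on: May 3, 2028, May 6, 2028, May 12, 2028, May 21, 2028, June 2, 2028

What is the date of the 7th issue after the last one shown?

Intervals are 3, 6, 9, 12 days — an arithmetic progression with common difference 3.
Next gap: 15 days. June 2, 2028 + 15 days = June 17, 2028.
Next gap: 18 days. June 17, 2028 + 18 days = July 5, 2028.
Next gap: 21 days. July 5, 2028 + 21 days = July 26, 2028.
Next gap: 24 days. July 26, 2028 + 24 days = August 19, 2028.
Next gap: 27 days. August 19, 2028 + 27 days = September 15, 2028.
Next gap: 30 days. September 15, 2028 + 30 days = October 15, 2028.
Next gap: 33 days. October 15, 2028 + 33 days = November 17, 2028.

November 17, 2028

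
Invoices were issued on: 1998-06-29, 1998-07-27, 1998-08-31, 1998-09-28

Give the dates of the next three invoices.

All Mondays; the gaps (28, 35, 28) vary with month length.
This is the last Monday of each month.
Last Monday of October 1998: 1998-10-26.
November 1998 ends with Monday 1998-11-30.
December 1998 ends with Monday 1998-12-28.

1998-10-26, 1998-11-30, 1998-12-28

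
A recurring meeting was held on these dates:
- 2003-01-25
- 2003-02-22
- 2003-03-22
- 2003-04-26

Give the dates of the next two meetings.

All dates are Saturdays, 28, 28, 35 days apart.
Specifically, the 4th Saturday of each month.
4th Saturday of May 2003: 2003-05-24.
June 2003 — 4th Saturday is 2003-06-28.

2003-05-24, 2003-06-28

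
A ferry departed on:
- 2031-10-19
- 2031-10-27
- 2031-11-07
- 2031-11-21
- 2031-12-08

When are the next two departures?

Gaps: 8, 11, 14, 17 days — each gap is 3 larger than the previous one.
Next gap: 20 days. 2031-12-08 + 20 days = 2031-12-28.
Next gap: 23 days. 2031-12-28 + 23 days = 2032-01-20.

2031-12-28, 2032-01-20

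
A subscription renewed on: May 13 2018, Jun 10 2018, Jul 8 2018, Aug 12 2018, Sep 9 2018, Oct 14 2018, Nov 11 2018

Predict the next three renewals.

These are Sundays at 28- or 35-day spacing (28, 28, 35, 28, 35, 28).
The pattern: 2nd Sunday of the month.
December 2018 — 2nd Sunday is Dec 9 2018.
January 2019 — 2nd Sunday is Jan 13 2019.
2nd Sunday of February 2019: Feb 10 2019.

Dec 9 2018, Jan 13 2019, Feb 10 2019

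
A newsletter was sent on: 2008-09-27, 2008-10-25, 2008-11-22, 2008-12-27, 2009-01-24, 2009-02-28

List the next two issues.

2009-03-28, 2009-04-25

Gaps: 28, 28, 35, 28, 35 days — a mix of 28 and 35. Every date is a Saturday.
Each is the 4th Saturday of its month.
March 2009 — 4th Saturday is 2009-03-28.
April 2009 — 4th Saturday is 2009-04-25.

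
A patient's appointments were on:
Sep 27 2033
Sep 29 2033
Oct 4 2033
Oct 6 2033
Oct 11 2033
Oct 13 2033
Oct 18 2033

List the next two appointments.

Oct 20 2033, Oct 25 2033

Every event lands on a Tuesday or Thursday (gaps cycle 2, 5, 2, 5, 2, 5).
So the schedule is: every Tuesday and Thursday.
Next Thursday: Oct 20 2033.
The following Tuesday is Oct 25 2033.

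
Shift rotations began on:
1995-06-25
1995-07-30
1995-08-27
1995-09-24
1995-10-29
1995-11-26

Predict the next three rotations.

All Sundays; the gaps (35, 28, 28, 35, 28) vary with month length.
This is the last Sunday of each month.
December 1995 ends with Sunday 1995-12-31.
January 1996 ends with Sunday 1996-01-28.
Last Sunday of February 1996: 1996-02-25.

1995-12-31, 1996-01-28, 1996-02-25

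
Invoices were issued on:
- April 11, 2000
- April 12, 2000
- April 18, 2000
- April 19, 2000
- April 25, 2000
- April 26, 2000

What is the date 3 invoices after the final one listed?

Gaps: 1, 6, 1, 6, 1 days — not constant, but cyclic with period 2.
The events fall on every Tuesday and Wednesday.
Next Tuesday: May 2, 2000.
The following Wednesday is May 3, 2000.
The following Tuesday is May 9, 2000.

May 9, 2000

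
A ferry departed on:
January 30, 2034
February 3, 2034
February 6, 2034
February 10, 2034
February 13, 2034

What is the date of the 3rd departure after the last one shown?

February 24, 2034

The gap pattern 4, 3, 4, 3 repeats every 2 events.
These are the Mondays and Fridays of each week.
Next Friday: February 17, 2034.
Next Monday: February 20, 2034.
Next Friday: February 24, 2034.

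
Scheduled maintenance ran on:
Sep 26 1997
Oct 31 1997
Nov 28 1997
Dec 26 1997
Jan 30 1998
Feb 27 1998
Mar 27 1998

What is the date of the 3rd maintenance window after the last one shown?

Jun 26 1998

Every date is a Friday; gaps 35, 28, 28, 35, 28, 28 days.
Each is the last Friday of its month (at least one falls on the 29th or later, ruling out '4th Friday').
Last Friday of April 1998: Apr 24 1998.
Last Friday of May 1998: May 29 1998.
Last Friday of June 1998: Jun 26 1998.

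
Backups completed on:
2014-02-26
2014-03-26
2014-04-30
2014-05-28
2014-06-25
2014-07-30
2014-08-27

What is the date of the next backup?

All Wednesdays; the gaps (28, 35, 28, 28, 35, 28) vary with month length.
This is the last Wednesday of each month.
Last Wednesday of September 2014: 2014-09-24.

2014-09-24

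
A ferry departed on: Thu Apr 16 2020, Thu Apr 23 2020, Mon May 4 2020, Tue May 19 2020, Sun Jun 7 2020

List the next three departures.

Gaps: 7, 11, 15, 19 days — each gap is 4 larger than the previous one.
Next gap: 23 days. Sun Jun 7 2020 + 23 days = Tue Jun 30 2020.
Next gap: 27 days. Tue Jun 30 2020 + 27 days = Mon Jul 27 2020.
Next gap: 31 days. Mon Jul 27 2020 + 31 days = Thu Aug 27 2020.

Tue Jun 30 2020, Mon Jul 27 2020, Thu Aug 27 2020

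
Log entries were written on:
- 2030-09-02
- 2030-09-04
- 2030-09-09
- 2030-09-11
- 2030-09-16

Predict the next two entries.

2030-09-18, 2030-09-23

Gaps: 2, 5, 2, 5 days — not constant, but cyclic with period 2.
The events fall on every Monday and Wednesday.
The following Wednesday is 2030-09-18.
Next Monday: 2030-09-23.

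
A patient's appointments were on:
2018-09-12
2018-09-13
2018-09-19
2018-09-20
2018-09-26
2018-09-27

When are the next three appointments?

2018-10-03, 2018-10-04, 2018-10-10

The gap pattern 1, 6, 1, 6, 1 repeats every 2 events.
These are the Wednesdays and Thursdays of each week.
The following Wednesday is 2018-10-03.
The following Thursday is 2018-10-04.
The following Wednesday is 2018-10-10.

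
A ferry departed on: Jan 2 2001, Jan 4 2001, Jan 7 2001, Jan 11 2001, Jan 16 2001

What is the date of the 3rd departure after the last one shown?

Feb 6 2001

The spacing grows by 1 each time: 2, 3, 4, 5 days.
Next gap: 6 days. Jan 16 2001 + 6 days = Jan 22 2001.
Next gap: 7 days. Jan 22 2001 + 7 days = Jan 29 2001.
Next gap: 8 days. Jan 29 2001 + 8 days = Feb 6 2001.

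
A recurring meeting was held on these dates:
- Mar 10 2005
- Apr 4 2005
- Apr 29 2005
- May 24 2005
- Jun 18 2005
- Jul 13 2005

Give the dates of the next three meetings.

Gaps between consecutive events: 25, 25, 25, 25, 25 days — a constant 25-day interval.
Jul 13 2005 + 25 days = Aug 7 2005.
Aug 7 2005 + 25 days = Sep 1 2005.
Sep 1 2005 + 25 days = Sep 26 2005.

Aug 7 2005, Sep 1 2005, Sep 26 2005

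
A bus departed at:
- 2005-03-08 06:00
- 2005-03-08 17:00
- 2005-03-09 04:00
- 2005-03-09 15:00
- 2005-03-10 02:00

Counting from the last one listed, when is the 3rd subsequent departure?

2005-03-11 11:00

The interval is a steady 11 hours (11, 11, 11, 11).
2005-03-10 02:00 + 11 h = 2005-03-10 13:00.
2005-03-10 13:00 + 11 h = 2005-03-11 00:00.
2005-03-11 00:00 + 11 h = 2005-03-11 11:00.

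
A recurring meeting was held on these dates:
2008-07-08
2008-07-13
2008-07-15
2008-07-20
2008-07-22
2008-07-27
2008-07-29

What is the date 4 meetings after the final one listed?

Every event lands on a Tuesday or Sunday (gaps cycle 5, 2, 5, 2, 5, 2).
So the schedule is: every Tuesday and Sunday.
Next Sunday: 2008-08-03.
Next Tuesday: 2008-08-05.
The following Sunday is 2008-08-10.
Next Tuesday: 2008-08-12.

2008-08-12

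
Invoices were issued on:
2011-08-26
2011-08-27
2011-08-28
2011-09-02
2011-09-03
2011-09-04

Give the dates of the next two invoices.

Gaps: 1, 1, 5, 1, 1 days — not constant, but cyclic with period 3.
The events fall on every Friday, Saturday and Sunday.
The following Friday is 2011-09-09.
The following Saturday is 2011-09-10.

2011-09-09, 2011-09-10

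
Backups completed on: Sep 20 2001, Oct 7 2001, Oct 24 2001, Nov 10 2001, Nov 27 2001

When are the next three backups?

Dec 14 2001, Dec 31 2001, Jan 17 2002

The spacing is 17, 17, 17, 17 days — always 17 days.
Nov 27 2001 + 17 days = Dec 14 2001.
Dec 14 2001 + 17 days = Dec 31 2001.
Dec 31 2001 + 17 days = Jan 17 2002.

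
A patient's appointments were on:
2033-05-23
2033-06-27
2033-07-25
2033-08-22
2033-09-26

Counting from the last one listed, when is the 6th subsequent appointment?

2034-03-27

Gaps: 35, 28, 28, 35 days — a mix of 28 and 35. Every date is a Monday.
Each is the 4th Monday of its month.
October 2033 — 4th Monday is 2033-10-24.
November 2033 — 4th Monday is 2033-11-28.
4th Monday of December 2033: 2033-12-26.
4th Monday of January 2034: 2034-01-23.
4th Monday of February 2034: 2034-02-27.
4th Monday of March 2034: 2034-03-27.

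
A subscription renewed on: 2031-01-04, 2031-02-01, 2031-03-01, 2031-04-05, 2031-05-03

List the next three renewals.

All dates are Saturdays, 28, 28, 35, 28 days apart.
Specifically, the 1st Saturday of each month.
1st Saturday of June 2031: 2031-06-07.
July 2031 — 1st Saturday is 2031-07-05.
August 2031 — 1st Saturday is 2031-08-02.

2031-06-07, 2031-07-05, 2031-08-02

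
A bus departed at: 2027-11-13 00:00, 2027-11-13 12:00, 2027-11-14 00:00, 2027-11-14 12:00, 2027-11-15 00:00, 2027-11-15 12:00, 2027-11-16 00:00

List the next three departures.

The interval is a steady 12 hours (12, 12, 12, 12, 12, 12).
2027-11-16 00:00 + 12 h = 2027-11-16 12:00.
2027-11-16 12:00 + 12 h = 2027-11-17 00:00.
2027-11-17 00:00 + 12 h = 2027-11-17 12:00.

2027-11-16 12:00, 2027-11-17 00:00, 2027-11-17 12:00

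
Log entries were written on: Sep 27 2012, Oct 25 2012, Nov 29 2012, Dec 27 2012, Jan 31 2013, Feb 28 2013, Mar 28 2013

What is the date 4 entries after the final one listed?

Every date is a Thursday; gaps 28, 35, 28, 35, 28, 28 days.
Each is the last Thursday of its month (at least one falls on the 29th or later, ruling out '4th Thursday').
Last Thursday of April 2013: Apr 25 2013.
Last Thursday of May 2013: May 30 2013.
June 2013 ends with Thursday Jun 27 2013.
July 2013 ends with Thursday Jul 25 2013.

Jul 25 2013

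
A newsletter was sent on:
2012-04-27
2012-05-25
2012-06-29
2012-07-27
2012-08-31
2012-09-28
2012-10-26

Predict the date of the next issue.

All Fridays; the gaps (28, 35, 28, 35, 28, 28) vary with month length.
This is the last Friday of each month.
November 2012 ends with Friday 2012-11-30.

2012-11-30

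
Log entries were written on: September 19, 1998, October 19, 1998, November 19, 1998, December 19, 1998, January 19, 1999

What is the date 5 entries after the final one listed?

The day-of-month is always 19 (30, 31, 30, 31 days between events).
So this recurs on the 19th of each month.
February 1999: February 19, 1999.
March 1999: March 19, 1999.
Next: April 1999 → April 19, 1999.
May 1999: May 19, 1999.
Next: June 1999 → June 19, 1999.

June 19, 1999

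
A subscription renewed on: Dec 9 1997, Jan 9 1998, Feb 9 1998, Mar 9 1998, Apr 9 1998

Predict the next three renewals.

Gaps: 31, 31, 28, 31 days — not constant. Every event is on the 9th of the month.
Pattern: the 9th of each month.
Next: May 1998 → May 9 1998.
Next: June 1998 → Jun 9 1998.
Next: July 1998 → Jul 9 1998.

May 9 1998, Jun 9 1998, Jul 9 1998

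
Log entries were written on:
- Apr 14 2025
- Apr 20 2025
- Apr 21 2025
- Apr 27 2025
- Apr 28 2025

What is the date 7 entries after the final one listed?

May 25 2025

Gaps: 6, 1, 6, 1 days — not constant, but cyclic with period 2.
The events fall on every Monday and Sunday.
Next Sunday: May 4 2025.
The following Monday is May 5 2025.
The following Sunday is May 11 2025.
The following Monday is May 12 2025.
The following Sunday is May 18 2025.
Next Monday: May 19 2025.
The following Sunday is May 25 2025.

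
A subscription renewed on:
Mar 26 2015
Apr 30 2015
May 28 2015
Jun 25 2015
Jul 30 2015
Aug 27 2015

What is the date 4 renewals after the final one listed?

Every date is a Thursday; gaps 35, 28, 28, 35, 28 days.
Each is the last Thursday of its month (at least one falls on the 29th or later, ruling out '4th Thursday').
Last Thursday of September 2015: Sep 24 2015.
October 2015 ends with Thursday Oct 29 2015.
November 2015 ends with Thursday Nov 26 2015.
December 2015 ends with Thursday Dec 31 2015.

Dec 31 2015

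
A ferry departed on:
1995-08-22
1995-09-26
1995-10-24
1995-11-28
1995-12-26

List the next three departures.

These are Tuesdays at 28- or 35-day spacing (35, 28, 35, 28).
The pattern: 4th Tuesday of the month.
4th Tuesday of January 1996: 1996-01-23.
February 1996 — 4th Tuesday is 1996-02-27.
4th Tuesday of March 1996: 1996-03-26.

1996-01-23, 1996-02-27, 1996-03-26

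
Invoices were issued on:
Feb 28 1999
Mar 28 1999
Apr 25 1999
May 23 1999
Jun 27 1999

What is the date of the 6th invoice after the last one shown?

All dates are Sundays, 28, 28, 28, 35 days apart.
Specifically, the 4th Sunday of each month.
July 1999 — 4th Sunday is Jul 25 1999.
4th Sunday of August 1999: Aug 22 1999.
September 1999 — 4th Sunday is Sep 26 1999.
4th Sunday of October 1999: Oct 24 1999.
4th Sunday of November 1999: Nov 28 1999.
4th Sunday of December 1999: Dec 26 1999.

Dec 26 1999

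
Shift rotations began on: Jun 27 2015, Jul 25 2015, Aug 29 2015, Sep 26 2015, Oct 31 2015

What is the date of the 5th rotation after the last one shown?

These are Saturdays with 28, 35, 28, 35-day gaps.
Each is the final Saturday of its month — Aug 29 2015 is past the 28th, so '4th Saturday' doesn't fit.
Last Saturday of November 2015: Nov 28 2015.
December 2015 ends with Saturday Dec 26 2015.
Last Saturday of January 2016: Jan 30 2016.
February 2016 ends with Saturday Feb 27 2016.
March 2016 ends with Saturday Mar 26 2016.

Mar 26 2016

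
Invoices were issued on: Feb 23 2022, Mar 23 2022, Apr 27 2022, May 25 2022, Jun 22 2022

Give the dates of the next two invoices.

These are Wednesdays at 28- or 35-day spacing (28, 35, 28, 28).
The pattern: 4th Wednesday of the month.
4th Wednesday of July 2022: Jul 27 2022.
August 2022 — 4th Wednesday is Aug 24 2022.

Jul 27 2022, Aug 24 2022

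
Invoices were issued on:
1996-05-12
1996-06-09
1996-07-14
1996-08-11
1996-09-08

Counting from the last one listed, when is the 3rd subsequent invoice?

1996-12-08

All dates are Sundays, 28, 35, 28, 28 days apart.
Specifically, the 2nd Sunday of each month.
October 1996 — 2nd Sunday is 1996-10-13.
November 1996 — 2nd Sunday is 1996-11-10.
2nd Sunday of December 1996: 1996-12-08.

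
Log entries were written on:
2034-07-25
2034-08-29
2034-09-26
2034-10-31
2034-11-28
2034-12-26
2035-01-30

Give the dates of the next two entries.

These are Tuesdays with 35, 28, 35, 28, 28, 35-day gaps.
Each is the final Tuesday of its month — 2034-08-29 is past the 28th, so '4th Tuesday' doesn't fit.
February 2035 ends with Tuesday 2035-02-27.
Last Tuesday of March 2035: 2035-03-27.

2035-02-27, 2035-03-27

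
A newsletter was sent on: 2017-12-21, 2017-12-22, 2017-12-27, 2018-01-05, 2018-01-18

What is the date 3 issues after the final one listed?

Intervals are 1, 5, 9, 13 days — an arithmetic progression with common difference 4.
Next gap: 17 days. 2018-01-18 + 17 days = 2018-02-04.
Next gap: 21 days. 2018-02-04 + 21 days = 2018-02-25.
Next gap: 25 days. 2018-02-25 + 25 days = 2018-03-22.

2018-03-22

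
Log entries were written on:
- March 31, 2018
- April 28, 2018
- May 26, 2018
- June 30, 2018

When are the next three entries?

July 28, 2018; August 25, 2018; September 29, 2018

All Saturdays; the gaps (28, 28, 35) vary with month length.
This is the last Saturday of each month.
Last Saturday of July 2018: July 28, 2018.
August 2018 ends with Saturday August 25, 2018.
Last Saturday of September 2018: September 29, 2018.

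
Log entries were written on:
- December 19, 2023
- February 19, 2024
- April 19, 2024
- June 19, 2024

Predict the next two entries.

Gaps: 62, 60, 61 days — not constant. Every event is on the 19th of the month.
Pattern: the 19th of every 2 months.
August 2024: August 19, 2024.
October 2024: October 19, 2024.

August 19, 2024; October 19, 2024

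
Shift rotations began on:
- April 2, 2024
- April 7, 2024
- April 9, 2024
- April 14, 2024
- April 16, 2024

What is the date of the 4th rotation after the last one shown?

The gap pattern 5, 2, 5, 2 repeats every 2 events.
These are the Tuesdays and Sundays of each week.
The following Sunday is April 21, 2024.
Next Tuesday: April 23, 2024.
Next Sunday: April 28, 2024.
Next Tuesday: April 30, 2024.

April 30, 2024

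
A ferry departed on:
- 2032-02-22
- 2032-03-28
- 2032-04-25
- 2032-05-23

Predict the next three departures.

These are Sundays at 28- or 35-day spacing (35, 28, 28).
The pattern: 4th Sunday of the month.
4th Sunday of June 2032: 2032-06-27.
4th Sunday of July 2032: 2032-07-25.
4th Sunday of August 2032: 2032-08-22.

2032-06-27, 2032-07-25, 2032-08-22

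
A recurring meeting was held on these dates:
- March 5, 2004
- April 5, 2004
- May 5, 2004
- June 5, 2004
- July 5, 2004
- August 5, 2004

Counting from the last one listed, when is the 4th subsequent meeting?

December 5, 2004

The day-of-month is always 5 (31, 30, 31, 30, 31 days between events).
So this recurs on the 5th of each month.
Next: September 2004 → September 5, 2004.
Next: October 2004 → October 5, 2004.
Next: November 2004 → November 5, 2004.
December 2004: December 5, 2004.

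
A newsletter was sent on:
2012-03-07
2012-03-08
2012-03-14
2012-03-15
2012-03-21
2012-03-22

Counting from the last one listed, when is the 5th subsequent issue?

Every event lands on a Wednesday or Thursday (gaps cycle 1, 6, 1, 6, 1).
So the schedule is: every Wednesday and Thursday.
Next Wednesday: 2012-03-28.
The following Thursday is 2012-03-29.
The following Wednesday is 2012-04-04.
Next Thursday: 2012-04-05.
The following Wednesday is 2012-04-11.

2012-04-11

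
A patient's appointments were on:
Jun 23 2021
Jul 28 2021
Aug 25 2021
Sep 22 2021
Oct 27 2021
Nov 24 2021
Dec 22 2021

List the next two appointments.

These are Wednesdays at 28- or 35-day spacing (35, 28, 28, 35, 28, 28).
The pattern: 4th Wednesday of the month.
4th Wednesday of January 2022: Jan 26 2022.
4th Wednesday of February 2022: Feb 23 2022.

Jan 26 2022, Feb 23 2022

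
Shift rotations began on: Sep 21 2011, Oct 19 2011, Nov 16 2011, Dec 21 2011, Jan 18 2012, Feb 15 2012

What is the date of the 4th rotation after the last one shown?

All dates are Wednesdays, 28, 28, 35, 28, 28 days apart.
Specifically, the 3rd Wednesday of each month.
March 2012 — 3rd Wednesday is Mar 21 2012.
3rd Wednesday of April 2012: Apr 18 2012.
3rd Wednesday of May 2012: May 16 2012.
3rd Wednesday of June 2012: Jun 20 2012.

Jun 20 2012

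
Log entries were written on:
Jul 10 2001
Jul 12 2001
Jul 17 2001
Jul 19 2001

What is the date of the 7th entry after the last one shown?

Gaps: 2, 5, 2 days — not constant, but cyclic with period 2.
The events fall on every Tuesday and Thursday.
Next Tuesday: Jul 24 2001.
Next Thursday: Jul 26 2001.
Next Tuesday: Jul 31 2001.
Next Thursday: Aug 2 2001.
The following Tuesday is Aug 7 2001.
Next Thursday: Aug 9 2001.
Next Tuesday: Aug 14 2001.

Aug 14 2001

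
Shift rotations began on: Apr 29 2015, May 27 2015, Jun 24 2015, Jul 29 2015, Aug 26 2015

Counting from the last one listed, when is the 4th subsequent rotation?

Dec 30 2015

These are Wednesdays with 28, 28, 35, 28-day gaps.
Each is the final Wednesday of its month — Apr 29 2015 is past the 28th, so '4th Wednesday' doesn't fit.
September 2015 ends with Wednesday Sep 30 2015.
Last Wednesday of October 2015: Oct 28 2015.
November 2015 ends with Wednesday Nov 25 2015.
Last Wednesday of December 2015: Dec 30 2015.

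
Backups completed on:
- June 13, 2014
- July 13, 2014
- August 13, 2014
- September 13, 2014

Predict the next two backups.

The day-of-month is always 13 (30, 31, 31 days between events).
So this recurs on the 13th of each month.
October 2014: October 13, 2014.
November 2014: November 13, 2014.

October 13, 2014; November 13, 2014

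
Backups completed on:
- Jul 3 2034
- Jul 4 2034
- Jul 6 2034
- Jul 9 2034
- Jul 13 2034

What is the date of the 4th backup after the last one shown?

The spacing grows by 1 each time: 1, 2, 3, 4 days.
Next gap: 5 days. Jul 13 2034 + 5 days = Jul 18 2034.
Next gap: 6 days. Jul 18 2034 + 6 days = Jul 24 2034.
Next gap: 7 days. Jul 24 2034 + 7 days = Jul 31 2034.
Next gap: 8 days. Jul 31 2034 + 8 days = Aug 8 2034.

Aug 8 2034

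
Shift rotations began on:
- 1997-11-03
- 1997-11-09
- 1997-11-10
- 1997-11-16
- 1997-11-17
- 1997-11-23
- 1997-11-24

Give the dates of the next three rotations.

Every event lands on a Monday or Sunday (gaps cycle 6, 1, 6, 1, 6, 1).
So the schedule is: every Monday and Sunday.
The following Sunday is 1997-11-30.
The following Monday is 1997-12-01.
The following Sunday is 1997-12-07.

1997-11-30, 1997-12-01, 1997-12-07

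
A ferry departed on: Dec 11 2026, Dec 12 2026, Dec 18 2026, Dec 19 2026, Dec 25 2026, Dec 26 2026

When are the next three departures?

The gap pattern 1, 6, 1, 6, 1 repeats every 2 events.
These are the Fridays and Saturdays of each week.
The following Friday is Jan 1 2027.
The following Saturday is Jan 2 2027.
The following Friday is Jan 8 2027.

Jan 1 2027, Jan 2 2027, Jan 8 2027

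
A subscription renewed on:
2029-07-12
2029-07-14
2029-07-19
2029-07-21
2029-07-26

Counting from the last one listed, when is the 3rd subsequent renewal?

2029-08-04

The gap pattern 2, 5, 2, 5 repeats every 2 events.
These are the Thursdays and Saturdays of each week.
The following Saturday is 2029-07-28.
The following Thursday is 2029-08-02.
Next Saturday: 2029-08-04.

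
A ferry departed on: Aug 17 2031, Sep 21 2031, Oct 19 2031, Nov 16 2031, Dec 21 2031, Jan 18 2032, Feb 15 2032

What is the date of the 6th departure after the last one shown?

Aug 15 2032

Gaps: 35, 28, 28, 35, 28, 28 days — a mix of 28 and 35. Every date is a Sunday.
Each is the 3rd Sunday of its month.
3rd Sunday of March 2032: Mar 21 2032.
3rd Sunday of April 2032: Apr 18 2032.
3rd Sunday of May 2032: May 16 2032.
3rd Sunday of June 2032: Jun 20 2032.
3rd Sunday of July 2032: Jul 18 2032.
3rd Sunday of August 2032: Aug 15 2032.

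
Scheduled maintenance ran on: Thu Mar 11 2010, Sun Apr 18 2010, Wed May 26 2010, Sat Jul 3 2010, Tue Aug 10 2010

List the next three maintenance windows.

Fri Sep 17 2010, Mon Oct 25 2010, Thu Dec 2 2010

The spacing is 38, 38, 38, 38 days — always 38 days.
Tue Aug 10 2010 + 38 days = Fri Sep 17 2010.
Fri Sep 17 2010 + 38 days = Mon Oct 25 2010.
Mon Oct 25 2010 + 38 days = Thu Dec 2 2010.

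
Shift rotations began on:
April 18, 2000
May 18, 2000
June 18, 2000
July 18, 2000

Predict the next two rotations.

The day-of-month is always 18 (30, 31, 30 days between events).
So this recurs on the 18th of each month.
Next: August 2000 → August 18, 2000.
September 2000: September 18, 2000.

August 18, 2000; September 18, 2000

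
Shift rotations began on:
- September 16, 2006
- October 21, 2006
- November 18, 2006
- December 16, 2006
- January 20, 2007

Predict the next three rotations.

February 17, 2007; March 17, 2007; April 21, 2007

All dates are Saturdays, 35, 28, 28, 35 days apart.
Specifically, the 3rd Saturday of each month.
February 2007 — 3rd Saturday is February 17, 2007.
3rd Saturday of March 2007: March 17, 2007.
3rd Saturday of April 2007: April 21, 2007.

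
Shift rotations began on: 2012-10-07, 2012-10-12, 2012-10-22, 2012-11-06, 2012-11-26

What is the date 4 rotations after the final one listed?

2013-04-05

The spacing grows by 5 each time: 5, 10, 15, 20 days.
Next gap: 25 days. 2012-11-26 + 25 days = 2012-12-21.
Next gap: 30 days. 2012-12-21 + 30 days = 2013-01-20.
Next gap: 35 days. 2013-01-20 + 35 days = 2013-02-24.
Next gap: 40 days. 2013-02-24 + 40 days = 2013-04-05.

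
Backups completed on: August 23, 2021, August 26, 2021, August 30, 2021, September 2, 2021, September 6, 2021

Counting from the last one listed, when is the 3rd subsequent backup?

September 16, 2021

Gaps: 3, 4, 3, 4 days — not constant, but cyclic with period 2.
The events fall on every Monday and Thursday.
Next Thursday: September 9, 2021.
The following Monday is September 13, 2021.
The following Thursday is September 16, 2021.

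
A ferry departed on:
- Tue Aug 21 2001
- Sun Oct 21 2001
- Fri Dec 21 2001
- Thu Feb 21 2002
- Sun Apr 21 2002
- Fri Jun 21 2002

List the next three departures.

Each date is the 21st; the gaps (61, 61, 62, 59, 61) track the month lengths.
The rule is the 21st of every 2 months.
Next: August 2002 → Wed Aug 21 2002.
October 2002: Mon Oct 21 2002.
Next: December 2002 → Sat Dec 21 2002.

Wed Aug 21 2002, Mon Oct 21 2002, Sat Dec 21 2002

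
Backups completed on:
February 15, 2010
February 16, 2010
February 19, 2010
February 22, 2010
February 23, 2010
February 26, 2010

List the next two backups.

March 1, 2010; March 2, 2010

Every event lands on a Monday or Tuesday or Friday (gaps cycle 1, 3, 3, 1, 3).
So the schedule is: every Monday, Tuesday and Friday.
Next Monday: March 1, 2010.
The following Tuesday is March 2, 2010.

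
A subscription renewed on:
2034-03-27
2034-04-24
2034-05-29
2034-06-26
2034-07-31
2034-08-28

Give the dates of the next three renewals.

Every date is a Monday; gaps 28, 35, 28, 35, 28 days.
Each is the last Monday of its month (at least one falls on the 29th or later, ruling out '4th Monday').
Last Monday of September 2034: 2034-09-25.
Last Monday of October 2034: 2034-10-30.
Last Monday of November 2034: 2034-11-27.

2034-09-25, 2034-10-30, 2034-11-27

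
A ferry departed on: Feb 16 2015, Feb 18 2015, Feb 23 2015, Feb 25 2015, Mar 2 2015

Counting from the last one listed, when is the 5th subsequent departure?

Mar 18 2015

Every event lands on a Monday or Wednesday (gaps cycle 2, 5, 2, 5).
So the schedule is: every Monday and Wednesday.
Next Wednesday: Mar 4 2015.
The following Monday is Mar 9 2015.
The following Wednesday is Mar 11 2015.
Next Monday: Mar 16 2015.
The following Wednesday is Mar 18 2015.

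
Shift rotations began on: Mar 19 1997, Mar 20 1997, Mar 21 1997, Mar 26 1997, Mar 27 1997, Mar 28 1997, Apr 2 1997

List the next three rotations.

Apr 3 1997, Apr 4 1997, Apr 9 1997

Gaps: 1, 1, 5, 1, 1, 5 days — not constant, but cyclic with period 3.
The events fall on every Wednesday, Thursday and Friday.
The following Thursday is Apr 3 1997.
The following Friday is Apr 4 1997.
Next Wednesday: Apr 9 1997.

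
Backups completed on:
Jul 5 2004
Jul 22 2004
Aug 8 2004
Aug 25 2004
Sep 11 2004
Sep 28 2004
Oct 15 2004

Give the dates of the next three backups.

Nov 1 2004, Nov 18 2004, Dec 5 2004

Every event comes 17 days after the last (17, 17, 17, 17, 17, 17).
Oct 15 2004 + 17 days = Nov 1 2004.
Nov 1 2004 + 17 days = Nov 18 2004.
Nov 18 2004 + 17 days = Dec 5 2004.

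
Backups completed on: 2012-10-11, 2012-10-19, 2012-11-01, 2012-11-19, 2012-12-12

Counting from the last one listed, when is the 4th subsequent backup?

2013-05-03

Intervals are 8, 13, 18, 23 days — an arithmetic progression with common difference 5.
Next gap: 28 days. 2012-12-12 + 28 days = 2013-01-09.
Next gap: 33 days. 2013-01-09 + 33 days = 2013-02-11.
Next gap: 38 days. 2013-02-11 + 38 days = 2013-03-21.
Next gap: 43 days. 2013-03-21 + 43 days = 2013-05-03.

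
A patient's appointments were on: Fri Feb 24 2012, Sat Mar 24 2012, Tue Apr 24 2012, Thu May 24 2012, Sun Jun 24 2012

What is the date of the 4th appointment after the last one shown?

Gaps: 29, 31, 30, 31 days — not constant. Every event is on the 24th of the month.
Pattern: the 24th of each month.
July 2012: Tue Jul 24 2012.
Next: August 2012 → Fri Aug 24 2012.
September 2012: Mon Sep 24 2012.
October 2012: Wed Oct 24 2012.

Wed Oct 24 2012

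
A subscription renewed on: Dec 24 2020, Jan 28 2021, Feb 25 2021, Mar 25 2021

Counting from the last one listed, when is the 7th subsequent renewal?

All dates are Thursdays, 35, 28, 28 days apart.
Specifically, the 4th Thursday of each month.
4th Thursday of April 2021: Apr 22 2021.
May 2021 — 4th Thursday is May 27 2021.
June 2021 — 4th Thursday is Jun 24 2021.
July 2021 — 4th Thursday is Jul 22 2021.
August 2021 — 4th Thursday is Aug 26 2021.
4th Thursday of September 2021: Sep 23 2021.
4th Thursday of October 2021: Oct 28 2021.

Oct 28 2021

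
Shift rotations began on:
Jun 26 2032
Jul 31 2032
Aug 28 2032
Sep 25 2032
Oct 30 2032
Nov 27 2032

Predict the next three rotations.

These are Saturdays with 35, 28, 28, 35, 28-day gaps.
Each is the final Saturday of its month — Jul 31 2032 is past the 28th, so '4th Saturday' doesn't fit.
Last Saturday of December 2032: Dec 25 2032.
January 2033 ends with Saturday Jan 29 2033.
February 2033 ends with Saturday Feb 26 2033.

Dec 25 2032, Jan 29 2033, Feb 26 2033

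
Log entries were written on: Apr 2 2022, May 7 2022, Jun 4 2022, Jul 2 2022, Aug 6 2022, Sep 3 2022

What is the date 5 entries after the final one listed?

Feb 4 2023

These are Saturdays at 28- or 35-day spacing (35, 28, 28, 35, 28).
The pattern: 1st Saturday of the month.
1st Saturday of October 2022: Oct 1 2022.
November 2022 — 1st Saturday is Nov 5 2022.
1st Saturday of December 2022: Dec 3 2022.
January 2023 — 1st Saturday is Jan 7 2023.
1st Saturday of February 2023: Feb 4 2023.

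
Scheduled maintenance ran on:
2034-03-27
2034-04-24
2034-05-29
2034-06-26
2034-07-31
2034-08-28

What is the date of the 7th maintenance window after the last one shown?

All Mondays; the gaps (28, 35, 28, 35, 28) vary with month length.
This is the last Monday of each month.
Last Monday of September 2034: 2034-09-25.
October 2034 ends with Monday 2034-10-30.
Last Monday of November 2034: 2034-11-27.
Last Monday of December 2034: 2034-12-25.
Last Monday of January 2035: 2035-01-29.
Last Monday of February 2035: 2035-02-26.
March 2035 ends with Monday 2035-03-26.

2035-03-26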